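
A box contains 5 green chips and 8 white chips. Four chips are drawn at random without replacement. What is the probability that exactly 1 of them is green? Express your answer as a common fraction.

56/143

One ordering (green drawn first) has probability 5/13 × 8/12 × 7/11 × 6/10 = 1680/17160 = 14/143.
There are C(4,1) = 4 such orderings, each equally likely, so P = 4 × 14/143 = 56/143.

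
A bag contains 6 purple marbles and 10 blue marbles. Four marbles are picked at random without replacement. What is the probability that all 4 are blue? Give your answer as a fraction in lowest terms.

3/26

P(every draw is blue) = 10/16 × 9/15 × 8/14 × 7/13 = 5040/43680 = 3/26.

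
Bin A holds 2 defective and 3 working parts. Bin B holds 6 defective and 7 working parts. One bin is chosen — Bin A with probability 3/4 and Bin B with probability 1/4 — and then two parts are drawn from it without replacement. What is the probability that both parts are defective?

From Bin A: P(both defective) = (2/5)(1/4) = 1/10.
From Bin B: P(both defective) = (6/13)(5/12) = 5/26.
Total probability = (3/4)(1/10) + (1/4)(5/26) = 8/65.

8/65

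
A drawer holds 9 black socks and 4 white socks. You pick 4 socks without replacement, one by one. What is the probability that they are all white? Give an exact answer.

P(every draw is white) = 4/13 × 3/12 × 2/11 × 1/10 = 24/17160 = 1/715.

1/715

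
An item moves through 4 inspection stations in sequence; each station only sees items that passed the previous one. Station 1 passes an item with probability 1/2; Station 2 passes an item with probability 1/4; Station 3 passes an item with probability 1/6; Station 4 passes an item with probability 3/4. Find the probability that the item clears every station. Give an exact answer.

1/64

Multiplying along the chain,
P = 1/2 × 1/4 × 1/6 × 3/4 = 3/192 = 1/64.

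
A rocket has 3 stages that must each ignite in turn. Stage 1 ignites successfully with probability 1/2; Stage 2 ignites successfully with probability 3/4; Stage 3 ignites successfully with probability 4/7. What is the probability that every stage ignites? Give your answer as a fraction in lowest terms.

3/14

The events are sequential, so multiply the conditional probabilities:
P = 1/2 × 3/4 × 4/7 = 12/56 = 3/14.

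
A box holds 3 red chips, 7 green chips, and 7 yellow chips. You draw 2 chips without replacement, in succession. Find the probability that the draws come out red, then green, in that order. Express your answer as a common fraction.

21/272

Chain rule:
P = 3/17 × 7/16 = 21/272.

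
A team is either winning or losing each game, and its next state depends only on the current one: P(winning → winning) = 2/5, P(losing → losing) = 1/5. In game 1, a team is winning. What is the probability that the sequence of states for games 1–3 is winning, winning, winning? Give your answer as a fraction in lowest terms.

4/25

Game 1 is given. For each transition, use the conditional probability from the current state:
P(winning | winning) = 2/5; P(winning | winning) = 2/5.
P = 2/5 × 2/5 = 4/25.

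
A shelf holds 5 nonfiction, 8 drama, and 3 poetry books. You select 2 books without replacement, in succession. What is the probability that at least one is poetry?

7/20

P(no poetry) = 13/16 × 12/15 = 156/240 = 13/20.
P(at least one) = 1 − 13/20 = 7/20.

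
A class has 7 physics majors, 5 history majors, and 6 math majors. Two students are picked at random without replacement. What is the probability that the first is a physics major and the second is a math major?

Each draw changes the counts, so multiply the conditional probabilities along the sequence:
P = 7/18 × 6/17 = 42/306 = 7/51.

7/51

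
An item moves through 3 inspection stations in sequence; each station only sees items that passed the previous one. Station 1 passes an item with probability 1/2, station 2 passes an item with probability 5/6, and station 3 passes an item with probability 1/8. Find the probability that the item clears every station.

Multiplying along the chain,
P = 1/2 × 5/6 × 1/8 = 5/96.

5/96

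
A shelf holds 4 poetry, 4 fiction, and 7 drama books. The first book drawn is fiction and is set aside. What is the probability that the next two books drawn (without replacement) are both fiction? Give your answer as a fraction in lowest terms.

3/91

After the first draw, 3 of the remaining 14 books are fiction.
P = 3/14 × 2/13 = 6/182 = 3/91.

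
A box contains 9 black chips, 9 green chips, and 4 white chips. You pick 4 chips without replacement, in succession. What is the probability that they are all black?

P = 9/22 × 8/21 × 7/20 × 6/19 = 3024/175560 = 18/1045.

18/1045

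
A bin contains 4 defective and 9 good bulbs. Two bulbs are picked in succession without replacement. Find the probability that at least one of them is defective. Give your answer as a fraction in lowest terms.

7/13

P(no defective) = 9/13 × 8/12 = 72/156 = 6/13.
P(at least one) = 1 − 6/13 = 7/13.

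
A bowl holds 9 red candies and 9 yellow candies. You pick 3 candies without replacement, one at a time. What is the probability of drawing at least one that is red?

61/68

P(no red) = 9/18 × 8/17 × 7/16 = 504/4896 = 7/68.
P(at least one) = 1 − 7/68 = 61/68.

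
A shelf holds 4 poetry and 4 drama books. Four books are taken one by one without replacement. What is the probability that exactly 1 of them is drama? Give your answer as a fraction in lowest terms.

8/35

One ordering (drama drawn first) has probability 4/8 × 4/7 × 3/6 × 2/5 = 96/1680 = 2/35.
There are C(4,1) = 4 such orderings, each equally likely, so P = 4 × 2/35 = 8/35.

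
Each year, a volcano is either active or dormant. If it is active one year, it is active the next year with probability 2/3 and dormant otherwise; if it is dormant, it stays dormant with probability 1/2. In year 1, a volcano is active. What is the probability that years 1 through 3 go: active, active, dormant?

2/9

Year 1 is given. For each transition, use the conditional probability from the current state:
P(active | active) = 2/3; P(dormant | active) = 1/3.
P = 2/3 × 1/3 = 2/9.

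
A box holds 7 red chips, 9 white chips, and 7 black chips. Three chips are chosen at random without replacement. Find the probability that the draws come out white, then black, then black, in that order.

Each draw changes the counts, so multiply the conditional probabilities along the sequence:
P = 9/23 × 7/22 × 6/21 = 378/10626 = 9/253.

9/253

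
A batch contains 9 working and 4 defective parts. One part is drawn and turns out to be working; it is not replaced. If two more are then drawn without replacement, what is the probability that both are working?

After the first draw, 8 of the remaining 12 parts are working.
P = 8/12 × 7/11 = 56/132 = 14/33.

14/33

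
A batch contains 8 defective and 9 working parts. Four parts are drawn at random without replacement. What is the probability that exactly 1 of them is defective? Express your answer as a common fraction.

24/85

One ordering (defective drawn first) has probability 8/17 × 9/16 × 8/15 × 7/14 = 4032/57120 = 6/85.
There are C(4,1) = 4 such orderings, each equally likely, so P = 4 × 6/85 = 24/85.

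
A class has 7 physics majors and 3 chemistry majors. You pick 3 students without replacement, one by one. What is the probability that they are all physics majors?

P(every draw is a physics major) = 7/10 × 6/9 × 5/8 = 210/720 = 7/24.

7/24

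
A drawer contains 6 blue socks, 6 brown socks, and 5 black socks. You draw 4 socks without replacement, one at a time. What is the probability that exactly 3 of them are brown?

One ordering (brown drawn first) has probability 6/17 × 5/16 × 4/15 × 11/14 = 1320/57120 = 11/476.
There are C(4,3) = 4 such orderings, each equally likely, so P = 4 × 11/476 = 11/119.

11/119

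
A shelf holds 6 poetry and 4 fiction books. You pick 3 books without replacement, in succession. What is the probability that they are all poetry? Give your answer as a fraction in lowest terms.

P = 6/10 × 5/9 × 4/8 = 120/720 = 1/6.

1/6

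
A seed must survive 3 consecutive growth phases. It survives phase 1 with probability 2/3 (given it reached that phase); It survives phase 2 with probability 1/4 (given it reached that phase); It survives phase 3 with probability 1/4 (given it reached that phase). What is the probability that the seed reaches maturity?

1/24

The events are sequential, so multiply the conditional probabilities:
P = 2/3 × 1/4 × 1/4 = 2/48 = 1/24.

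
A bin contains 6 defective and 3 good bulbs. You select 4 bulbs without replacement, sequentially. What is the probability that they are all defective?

5/42

P(all defective) = 6/9 × 5/8 × 4/7 × 3/6 = 360/3024 = 5/42.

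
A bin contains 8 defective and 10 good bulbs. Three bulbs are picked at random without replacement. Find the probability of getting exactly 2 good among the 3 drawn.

One ordering (good drawn first) has probability 10/18 × 9/17 × 8/16 = 720/4896 = 5/34.
There are C(3,2) = 3 such orderings, each equally likely, so P = 3 × 5/34 = 15/34.

15/34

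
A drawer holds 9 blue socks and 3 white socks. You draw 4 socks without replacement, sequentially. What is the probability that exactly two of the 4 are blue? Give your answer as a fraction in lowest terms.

12/55

One ordering (blue drawn first) has probability 9/12 × 8/11 × 3/10 × 2/9 = 432/11880 = 2/55.
There are C(4,2) = 6 such orderings, each equally likely, so P = 6 × 2/55 = 12/55.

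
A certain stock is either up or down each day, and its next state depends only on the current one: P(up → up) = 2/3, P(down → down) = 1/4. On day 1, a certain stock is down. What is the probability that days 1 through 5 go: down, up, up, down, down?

Day 1 is given. For each transition, use the conditional probability from the current state:
P(up | down) = 3/4; P(up | up) = 2/3; P(down | up) = 1/3; P(down | down) = 1/4.
P = 3/4 × 2/3 × 1/3 × 1/4 = 6/144 = 1/24.

1/24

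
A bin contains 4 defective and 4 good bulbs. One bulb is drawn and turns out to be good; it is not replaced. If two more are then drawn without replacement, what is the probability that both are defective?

2/7

After the first draw, 4 of the remaining 7 bulbs are defective.
P = 4/7 × 3/6 = 12/42 = 2/7.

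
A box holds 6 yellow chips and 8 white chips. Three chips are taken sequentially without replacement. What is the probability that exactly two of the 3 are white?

One ordering (white drawn first) has probability 8/14 × 7/13 × 6/12 = 336/2184 = 2/13.
There are C(3,2) = 3 such orderings, each equally likely, so P = 3 × 2/13 = 6/13.

6/13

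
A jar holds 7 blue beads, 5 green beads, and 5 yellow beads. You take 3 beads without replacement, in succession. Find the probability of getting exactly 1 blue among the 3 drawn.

63/136

One ordering (blue drawn first) has probability 7/17 × 10/16 × 9/15 = 630/4080 = 21/136.
There are C(3,1) = 3 such orderings, each equally likely, so P = 3 × 21/136 = 63/136.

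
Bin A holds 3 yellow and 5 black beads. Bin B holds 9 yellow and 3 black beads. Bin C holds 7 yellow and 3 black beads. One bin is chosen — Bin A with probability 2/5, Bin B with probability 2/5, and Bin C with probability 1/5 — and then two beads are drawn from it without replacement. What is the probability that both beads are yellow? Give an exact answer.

From Bin A: P(both yellow) = (3/8)(2/7) = 3/28.
From Bin B: P(both yellow) = (9/12)(8/11) = 6/11.
From Bin C: P(both yellow) = (7/10)(6/9) = 7/15.
Total probability = (2/5)(3/28) + (2/5)(6/11) + (1/5)(7/15) = 4093/11550.

4093/11550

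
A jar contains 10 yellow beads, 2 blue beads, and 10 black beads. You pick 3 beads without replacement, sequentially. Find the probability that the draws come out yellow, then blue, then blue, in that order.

1/462

Multiply the probability of each draw given the previous ones:
P = 10/22 × 2/21 × 1/20 = 20/9240 = 1/462.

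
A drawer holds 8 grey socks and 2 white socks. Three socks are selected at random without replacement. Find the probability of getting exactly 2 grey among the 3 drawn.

One ordering (grey drawn first) has probability 8/10 × 7/9 × 2/8 = 112/720 = 7/45.
There are C(3,2) = 3 such orderings, each equally likely, so P = 3 × 7/45 = 7/15.

7/15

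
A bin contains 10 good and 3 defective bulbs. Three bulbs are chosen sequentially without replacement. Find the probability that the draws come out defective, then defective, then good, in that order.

5/143

Multiply the probability of each draw given the previous ones:
P = 3/13 × 2/12 × 10/11 = 60/1716 = 5/143.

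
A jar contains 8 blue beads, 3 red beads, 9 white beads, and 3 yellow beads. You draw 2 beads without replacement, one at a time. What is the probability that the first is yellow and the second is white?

Each draw changes the counts, so multiply the conditional probabilities along the sequence:
P = 3/23 × 9/22 = 27/506.

27/506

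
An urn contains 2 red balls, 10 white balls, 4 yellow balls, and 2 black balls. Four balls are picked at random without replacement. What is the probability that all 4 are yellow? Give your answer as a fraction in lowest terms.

P = 4/18 × 3/17 × 2/16 × 1/15 = 24/73440 = 1/3060.

1/3060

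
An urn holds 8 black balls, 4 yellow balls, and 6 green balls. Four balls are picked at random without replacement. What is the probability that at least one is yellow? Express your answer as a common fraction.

2059/3060

P(no yellow) = 14/18 × 13/17 × 12/16 × 11/15 = 24024/73440 = 1001/3060.
P(at least one) = 1 − 1001/3060 = 2059/3060.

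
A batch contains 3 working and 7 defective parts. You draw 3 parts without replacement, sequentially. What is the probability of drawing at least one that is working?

P(no working) = 7/10 × 6/9 × 5/8 = 210/720 = 7/24.
P(at least one) = 1 − 7/24 = 17/24.

17/24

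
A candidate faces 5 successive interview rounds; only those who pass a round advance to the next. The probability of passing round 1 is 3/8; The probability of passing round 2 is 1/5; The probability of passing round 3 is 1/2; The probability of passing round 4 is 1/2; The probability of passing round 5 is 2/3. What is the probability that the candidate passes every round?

The events are sequential, so multiply the conditional probabilities:
P = 3/8 × 1/5 × 1/2 × 1/2 × 2/3 = 6/480 = 1/80.

1/80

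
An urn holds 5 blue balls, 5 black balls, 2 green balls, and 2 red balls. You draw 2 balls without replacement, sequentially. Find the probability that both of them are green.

P(all green) = 2/14 × 1/13 = 2/182 = 1/91.

1/91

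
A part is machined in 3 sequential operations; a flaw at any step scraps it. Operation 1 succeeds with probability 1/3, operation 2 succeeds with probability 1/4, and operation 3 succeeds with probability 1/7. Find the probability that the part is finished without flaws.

Each stage is reached only if all earlier stages succeed, so
P = 1/3 × 1/4 × 1/7 = 1/84.

1/84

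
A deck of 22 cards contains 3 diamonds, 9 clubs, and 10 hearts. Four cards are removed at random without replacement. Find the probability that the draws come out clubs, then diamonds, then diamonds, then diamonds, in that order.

Each draw changes the counts, so multiply the conditional probabilities along the sequence:
P = 9/22 × 3/21 × 2/20 × 1/19 = 54/175560 = 9/29260.

9/29260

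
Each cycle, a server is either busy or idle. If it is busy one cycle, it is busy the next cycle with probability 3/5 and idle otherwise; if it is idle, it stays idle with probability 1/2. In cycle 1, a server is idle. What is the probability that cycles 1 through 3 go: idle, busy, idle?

1/5

Cycle 1 is given. For each transition, use the conditional probability from the current state:
P(busy | idle) = 1/2; P(idle | busy) = 2/5.
P = 1/2 × 2/5 = 2/10 = 1/5.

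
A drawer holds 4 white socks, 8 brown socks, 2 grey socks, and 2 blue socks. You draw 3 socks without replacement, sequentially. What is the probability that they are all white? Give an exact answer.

P = 4/16 × 3/15 × 2/14 = 24/3360 = 1/140.

1/140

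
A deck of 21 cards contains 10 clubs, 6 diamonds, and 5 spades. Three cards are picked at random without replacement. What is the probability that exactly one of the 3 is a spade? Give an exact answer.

One ordering (a spade drawn first) has probability 5/21 × 16/20 × 15/19 = 1200/7980 = 20/133.
There are C(3,1) = 3 such orderings, each equally likely, so P = 3 × 20/133 = 60/133.

60/133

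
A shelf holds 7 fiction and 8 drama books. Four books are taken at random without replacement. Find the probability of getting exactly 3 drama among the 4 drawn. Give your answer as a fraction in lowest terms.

One ordering (drama drawn first) has probability 8/15 × 7/14 × 6/13 × 7/12 = 2352/32760 = 14/195.
There are C(4,3) = 4 such orderings, each equally likely, so P = 4 × 14/195 = 56/195.

56/195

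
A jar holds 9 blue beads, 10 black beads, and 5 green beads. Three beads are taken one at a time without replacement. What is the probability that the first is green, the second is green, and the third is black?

25/1518

Each draw changes the counts, so multiply the conditional probabilities along the sequence:
P = 5/24 × 4/23 × 10/22 = 200/12144 = 25/1518.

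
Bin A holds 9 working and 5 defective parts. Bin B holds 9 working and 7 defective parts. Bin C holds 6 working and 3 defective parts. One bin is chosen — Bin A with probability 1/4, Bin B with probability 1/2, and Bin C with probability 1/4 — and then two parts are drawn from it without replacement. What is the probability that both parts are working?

7711/21840

From Bin A: P(both working) = (9/14)(8/13) = 36/91.
From Bin B: P(both working) = (9/16)(8/15) = 3/10.
From Bin C: P(both working) = (6/9)(5/8) = 5/12.
Total probability = (1/4)(36/91) + (1/2)(3/10) + (1/4)(5/12) = 7711/21840.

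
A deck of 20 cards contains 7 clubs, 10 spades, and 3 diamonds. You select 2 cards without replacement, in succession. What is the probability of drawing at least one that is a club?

P(no clubs) = 13/20 × 12/19 = 156/380 = 39/95.
P(at least one) = 1 − 39/95 = 56/95.

56/95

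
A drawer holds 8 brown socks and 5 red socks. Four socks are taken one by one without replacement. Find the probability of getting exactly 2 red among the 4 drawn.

One ordering (red drawn first) has probability 5/13 × 4/12 × 8/11 × 7/10 = 1120/17160 = 28/429.
There are C(4,2) = 6 such orderings, each equally likely, so P = 6 × 28/429 = 56/143.

56/143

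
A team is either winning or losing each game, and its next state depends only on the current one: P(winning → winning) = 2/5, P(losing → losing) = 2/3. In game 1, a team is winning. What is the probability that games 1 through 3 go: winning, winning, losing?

Game 1 is given. For each transition, use the conditional probability from the current state:
P(winning | winning) = 2/5; P(losing | winning) = 3/5.
P = 2/5 × 3/5 = 6/25.

6/25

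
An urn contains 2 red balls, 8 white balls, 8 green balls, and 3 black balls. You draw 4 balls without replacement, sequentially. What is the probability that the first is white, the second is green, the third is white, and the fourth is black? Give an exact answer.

8/855

Chain rule:
P = 8/21 × 8/20 × 7/19 × 3/18 = 1344/143640 = 8/855.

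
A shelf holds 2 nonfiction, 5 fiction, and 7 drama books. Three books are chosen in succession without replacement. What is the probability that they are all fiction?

5/182

P(every draw is fiction) = 5/14 × 4/13 × 3/12 = 60/2184 = 5/182.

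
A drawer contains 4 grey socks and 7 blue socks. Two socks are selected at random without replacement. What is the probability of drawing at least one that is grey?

P(no grey) = 7/11 × 6/10 = 42/110 = 21/55.
P(at least one) = 1 − 21/55 = 34/55.

34/55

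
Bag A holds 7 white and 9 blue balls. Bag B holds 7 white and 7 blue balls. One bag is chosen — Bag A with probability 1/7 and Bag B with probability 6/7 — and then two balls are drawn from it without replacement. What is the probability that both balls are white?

811/3640

From Bag A: P(both white) = (7/16)(6/15) = 7/40.
From Bag B: P(both white) = (7/14)(6/13) = 3/13.
Total probability = (1/7)(7/40) + (6/7)(3/13) = 811/3640.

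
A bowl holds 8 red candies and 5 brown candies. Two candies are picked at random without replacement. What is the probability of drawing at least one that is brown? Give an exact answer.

25/39

P(no brown) = 8/13 × 7/12 = 56/156 = 14/39.
P(at least one) = 1 − 14/39 = 25/39.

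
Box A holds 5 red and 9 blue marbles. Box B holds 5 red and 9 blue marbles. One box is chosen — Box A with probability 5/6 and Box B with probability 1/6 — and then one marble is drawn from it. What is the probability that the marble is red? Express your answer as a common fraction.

5/14

From Box A: P(red) = 5/14.
From Box B: P(red) = 5/14.
Total probability = (5/6)(5/14) + (1/6)(5/14) = 5/14.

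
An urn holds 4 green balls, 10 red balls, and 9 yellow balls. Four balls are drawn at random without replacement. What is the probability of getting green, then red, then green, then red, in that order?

9/1771

Each draw changes the counts, so multiply the conditional probabilities along the sequence:
P = 4/23 × 10/22 × 3/21 × 9/20 = 1080/212520 = 9/1771.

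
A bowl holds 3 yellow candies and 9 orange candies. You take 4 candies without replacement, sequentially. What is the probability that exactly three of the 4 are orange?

28/55

One ordering (orange drawn first) has probability 9/12 × 8/11 × 7/10 × 3/9 = 1512/11880 = 7/55.
There are C(4,3) = 4 such orderings, each equally likely, so P = 4 × 7/55 = 28/55.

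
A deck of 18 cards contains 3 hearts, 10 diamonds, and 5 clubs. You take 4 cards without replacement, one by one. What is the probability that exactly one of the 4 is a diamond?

One ordering (a diamond drawn first) has probability 10/18 × 8/17 × 7/16 × 6/15 = 3360/73440 = 7/153.
There are C(4,1) = 4 such orderings, each equally likely, so P = 4 × 7/153 = 28/153.

28/153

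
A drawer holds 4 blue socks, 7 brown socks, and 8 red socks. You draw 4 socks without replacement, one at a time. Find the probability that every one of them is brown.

P = 7/19 × 6/18 × 5/17 × 4/16 = 840/93024 = 35/3876.

35/3876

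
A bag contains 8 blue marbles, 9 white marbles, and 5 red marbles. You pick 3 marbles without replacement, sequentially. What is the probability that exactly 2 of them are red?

One ordering (red drawn first) has probability 5/22 × 4/21 × 17/20 = 340/9240 = 17/462.
There are C(3,2) = 3 such orderings, each equally likely, so P = 3 × 17/462 = 17/154.

17/154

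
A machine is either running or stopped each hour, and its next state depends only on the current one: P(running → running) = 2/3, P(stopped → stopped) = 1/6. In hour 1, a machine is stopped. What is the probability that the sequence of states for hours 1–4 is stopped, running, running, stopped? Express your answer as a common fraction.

5/27

Hour 1 is given. For each transition, use the conditional probability from the current state:
P(running | stopped) = 5/6; P(running | running) = 2/3; P(stopped | running) = 1/3.
P = 5/6 × 2/3 × 1/3 = 10/54 = 5/27.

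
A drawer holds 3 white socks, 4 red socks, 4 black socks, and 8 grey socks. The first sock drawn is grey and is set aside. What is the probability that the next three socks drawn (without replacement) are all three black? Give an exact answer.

With the first sock removed, 4 black remain out of 18.
P = 4/18 × 3/17 × 2/16 = 24/4896 = 1/204.

1/204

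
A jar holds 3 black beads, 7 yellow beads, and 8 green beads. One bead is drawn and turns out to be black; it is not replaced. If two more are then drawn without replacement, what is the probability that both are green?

7/34

After the first draw, 8 of the remaining 17 beads are green.
P = 8/17 × 7/16 = 56/272 = 7/34.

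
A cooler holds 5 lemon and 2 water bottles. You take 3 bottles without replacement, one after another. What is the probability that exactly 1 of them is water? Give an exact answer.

One ordering (water drawn first) has probability 2/7 × 5/6 × 4/5 = 40/210 = 4/21.
There are C(3,1) = 3 such orderings, each equally likely, so P = 3 × 4/21 = 4/7.

4/7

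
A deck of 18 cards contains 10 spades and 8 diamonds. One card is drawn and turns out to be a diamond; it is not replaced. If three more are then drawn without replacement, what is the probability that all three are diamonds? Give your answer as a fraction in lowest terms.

7/136

After the first draw, 7 of the remaining 17 cards are diamonds.
P = 7/17 × 6/16 × 5/15 = 210/4080 = 7/136.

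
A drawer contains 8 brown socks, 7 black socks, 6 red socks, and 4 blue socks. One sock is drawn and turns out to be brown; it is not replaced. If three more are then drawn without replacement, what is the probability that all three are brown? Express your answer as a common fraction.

With the first sock removed, 7 brown remain out of 24.
P = 7/24 × 6/23 × 5/22 = 210/12144 = 35/2024.

35/2024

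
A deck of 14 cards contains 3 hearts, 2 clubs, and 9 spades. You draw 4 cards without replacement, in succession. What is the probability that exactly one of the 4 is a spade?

90/1001

One ordering (a spade drawn first) has probability 9/14 × 5/13 × 4/12 × 3/11 = 540/24024 = 45/2002.
There are C(4,1) = 4 such orderings, each equally likely, so P = 4 × 45/2002 = 90/1001.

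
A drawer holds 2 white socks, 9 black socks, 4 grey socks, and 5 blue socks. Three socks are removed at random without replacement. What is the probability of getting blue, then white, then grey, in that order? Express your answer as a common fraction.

Chain rule:
P = 5/20 × 2/19 × 4/18 = 40/6840 = 1/171.

1/171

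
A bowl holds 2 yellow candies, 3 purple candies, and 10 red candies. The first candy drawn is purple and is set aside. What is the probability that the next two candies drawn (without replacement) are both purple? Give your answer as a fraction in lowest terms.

1/91

With the first candy removed, 2 purple remain out of 14.
P = 2/14 × 1/13 = 2/182 = 1/91.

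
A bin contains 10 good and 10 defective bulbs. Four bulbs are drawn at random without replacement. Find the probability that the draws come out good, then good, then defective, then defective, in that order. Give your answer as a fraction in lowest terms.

Chain rule:
P = 10/20 × 9/19 × 10/18 × 9/17 = 8100/116280 = 45/646.

45/646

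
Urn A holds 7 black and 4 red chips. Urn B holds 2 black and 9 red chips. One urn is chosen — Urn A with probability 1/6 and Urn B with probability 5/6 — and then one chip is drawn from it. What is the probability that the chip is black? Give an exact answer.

17/66

From Urn A: P(black) = 7/11.
From Urn B: P(black) = 2/11.
Total probability = (1/6)(7/11) + (5/6)(2/11) = 17/66.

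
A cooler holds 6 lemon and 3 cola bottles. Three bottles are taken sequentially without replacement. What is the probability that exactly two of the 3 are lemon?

One ordering (lemon drawn first) has probability 6/9 × 5/8 × 3/7 = 90/504 = 5/28.
There are C(3,2) = 3 such orderings, each equally likely, so P = 3 × 5/28 = 15/28.

15/28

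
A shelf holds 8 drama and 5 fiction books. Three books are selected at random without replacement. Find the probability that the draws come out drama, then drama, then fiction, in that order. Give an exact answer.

70/429

Chain rule:
P = 8/13 × 7/12 × 5/11 = 280/1716 = 70/429.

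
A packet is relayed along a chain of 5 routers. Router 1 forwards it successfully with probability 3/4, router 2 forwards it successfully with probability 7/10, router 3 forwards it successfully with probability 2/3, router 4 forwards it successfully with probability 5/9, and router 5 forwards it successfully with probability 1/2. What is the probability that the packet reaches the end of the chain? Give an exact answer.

7/72

The events are sequential, so multiply the conditional probabilities:
P = 3/4 × 7/10 × 2/3 × 5/9 × 1/2 = 210/2160 = 7/72.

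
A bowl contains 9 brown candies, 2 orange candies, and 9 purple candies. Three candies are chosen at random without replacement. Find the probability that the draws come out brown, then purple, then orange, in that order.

9/380

Chain rule:
P = 9/20 × 9/19 × 2/18 = 162/6840 = 9/380.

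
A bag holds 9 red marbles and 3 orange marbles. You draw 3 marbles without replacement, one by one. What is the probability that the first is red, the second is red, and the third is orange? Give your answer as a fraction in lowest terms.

Chain rule:
P = 9/12 × 8/11 × 3/10 = 216/1320 = 9/55.

9/55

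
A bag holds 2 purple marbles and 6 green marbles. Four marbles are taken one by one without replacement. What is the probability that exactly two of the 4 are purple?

One ordering (purple drawn first) has probability 2/8 × 1/7 × 6/6 × 5/5 = 60/1680 = 1/28.
There are C(4,2) = 6 such orderings, each equally likely, so P = 6 × 1/28 = 3/14.

3/14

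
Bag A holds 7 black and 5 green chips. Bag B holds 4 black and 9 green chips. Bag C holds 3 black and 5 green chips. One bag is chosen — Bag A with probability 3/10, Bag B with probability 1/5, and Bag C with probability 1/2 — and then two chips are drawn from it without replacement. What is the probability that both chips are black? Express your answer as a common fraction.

From Bag A: P(both black) = (7/12)(6/11) = 7/22.
From Bag B: P(both black) = (4/13)(3/12) = 1/13.
From Bag C: P(both black) = (3/8)(2/7) = 3/28.
Total probability = (3/10)(7/22) + (1/5)(1/13) + (1/2)(3/28) = 6583/40040.

6583/40040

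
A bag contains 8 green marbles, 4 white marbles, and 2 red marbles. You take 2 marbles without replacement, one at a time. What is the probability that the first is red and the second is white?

Multiply the probability of each draw given the previous ones:
P = 2/14 × 4/13 = 8/182 = 4/91.

4/91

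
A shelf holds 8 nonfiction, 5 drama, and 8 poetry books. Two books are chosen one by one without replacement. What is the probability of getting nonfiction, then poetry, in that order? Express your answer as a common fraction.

16/105

Each draw changes the counts, so multiply the conditional probabilities along the sequence:
P = 8/21 × 8/20 = 64/420 = 16/105.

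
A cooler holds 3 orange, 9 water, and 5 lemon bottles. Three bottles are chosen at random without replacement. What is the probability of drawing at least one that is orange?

P(no orange) = 14/17 × 13/16 × 12/15 = 2184/4080 = 91/170.
P(at least one) = 1 − 91/170 = 79/170.

79/170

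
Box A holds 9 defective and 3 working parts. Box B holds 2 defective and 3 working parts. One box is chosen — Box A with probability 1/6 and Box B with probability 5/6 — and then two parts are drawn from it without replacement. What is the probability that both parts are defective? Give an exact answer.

From Box A: P(both defective) = (9/12)(8/11) = 6/11.
From Box B: P(both defective) = (2/5)(1/4) = 1/10.
Total probability = (1/6)(6/11) + (5/6)(1/10) = 23/132.

23/132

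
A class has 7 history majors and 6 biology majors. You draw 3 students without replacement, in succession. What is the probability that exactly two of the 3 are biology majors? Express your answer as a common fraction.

105/286

One ordering (biology majors drawn first) has probability 6/13 × 5/12 × 7/11 = 210/1716 = 35/286.
There are C(3,2) = 3 such orderings, each equally likely, so P = 3 × 35/286 = 105/286.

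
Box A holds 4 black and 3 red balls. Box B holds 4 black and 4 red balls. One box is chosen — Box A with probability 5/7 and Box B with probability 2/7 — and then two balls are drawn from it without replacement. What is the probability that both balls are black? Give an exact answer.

From Box A: P(both black) = (4/7)(3/6) = 2/7.
From Box B: P(both black) = (4/8)(3/7) = 3/14.
Total probability = (5/7)(2/7) + (2/7)(3/14) = 13/49.

13/49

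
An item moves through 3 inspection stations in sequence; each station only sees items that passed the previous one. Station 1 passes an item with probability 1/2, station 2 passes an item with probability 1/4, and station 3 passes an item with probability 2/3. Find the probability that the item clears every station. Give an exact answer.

Multiplying along the chain,
P = 1/2 × 1/4 × 2/3 = 2/24 = 1/12.

1/12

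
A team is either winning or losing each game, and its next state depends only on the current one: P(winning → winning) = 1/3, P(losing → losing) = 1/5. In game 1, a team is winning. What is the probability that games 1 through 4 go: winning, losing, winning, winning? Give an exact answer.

8/45

Game 1 is given. For each transition, use the conditional probability from the current state:
P(losing | winning) = 2/3; P(winning | losing) = 4/5; P(winning | winning) = 1/3.
P = 2/3 × 4/5 × 1/3 = 8/45.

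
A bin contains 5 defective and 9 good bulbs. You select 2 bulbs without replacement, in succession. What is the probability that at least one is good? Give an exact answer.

P(no good) = 5/14 × 4/13 = 20/182 = 10/91.
P(at least one) = 1 − 10/91 = 81/91.

81/91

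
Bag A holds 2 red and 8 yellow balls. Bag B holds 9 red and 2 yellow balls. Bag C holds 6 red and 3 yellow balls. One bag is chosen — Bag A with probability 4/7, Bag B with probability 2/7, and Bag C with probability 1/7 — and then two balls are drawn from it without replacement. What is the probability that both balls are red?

From Bag A: P(both red) = (2/10)(1/9) = 1/45.
From Bag B: P(both red) = (9/11)(8/10) = 36/55.
From Bag C: P(both red) = (6/9)(5/8) = 5/12.
Total probability = (4/7)(1/45) + (2/7)(36/55) + (1/7)(5/12) = 3593/13860.

3593/13860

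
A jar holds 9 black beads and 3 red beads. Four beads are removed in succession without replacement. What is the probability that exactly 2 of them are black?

12/55

One ordering (black drawn first) has probability 9/12 × 8/11 × 3/10 × 2/9 = 432/11880 = 2/55.
There are C(4,2) = 6 such orderings, each equally likely, so P = 6 × 2/55 = 12/55.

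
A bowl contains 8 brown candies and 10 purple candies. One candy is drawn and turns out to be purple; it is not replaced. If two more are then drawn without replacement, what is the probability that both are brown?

After the first draw, 8 of the remaining 17 candies are brown.
P = 8/17 × 7/16 = 56/272 = 7/34.

7/34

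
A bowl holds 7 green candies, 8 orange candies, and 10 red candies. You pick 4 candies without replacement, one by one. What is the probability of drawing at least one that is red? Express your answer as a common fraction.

P(no red) = 15/25 × 14/24 × 13/23 × 12/22 = 32760/303600 = 273/2530.
P(at least one) = 1 − 273/2530 = 2257/2530.

2257/2530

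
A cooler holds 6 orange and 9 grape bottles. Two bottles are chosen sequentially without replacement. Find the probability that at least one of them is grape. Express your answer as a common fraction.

P(no grape) = 6/15 × 5/14 = 30/210 = 1/7.
P(at least one) = 1 − 1/7 = 6/7.

6/7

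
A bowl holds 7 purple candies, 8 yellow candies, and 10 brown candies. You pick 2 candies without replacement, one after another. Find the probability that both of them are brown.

P(every draw is brown) = 10/25 × 9/24 = 90/600 = 3/20.

3/20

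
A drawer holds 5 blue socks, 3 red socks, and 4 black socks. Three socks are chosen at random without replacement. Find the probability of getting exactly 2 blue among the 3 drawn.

7/22

One ordering (blue drawn first) has probability 5/12 × 4/11 × 7/10 = 140/1320 = 7/66.
There are C(3,2) = 3 such orderings, each equally likely, so P = 3 × 7/66 = 7/22.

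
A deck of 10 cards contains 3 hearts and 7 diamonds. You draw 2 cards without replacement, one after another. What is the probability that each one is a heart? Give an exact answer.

P(all hearts) = 3/10 × 2/9 = 6/90 = 1/15.

1/15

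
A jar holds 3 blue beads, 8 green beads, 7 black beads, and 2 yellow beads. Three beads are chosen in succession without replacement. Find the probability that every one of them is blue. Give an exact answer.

P = 3/20 × 2/19 × 1/18 = 6/6840 = 1/1140.

1/1140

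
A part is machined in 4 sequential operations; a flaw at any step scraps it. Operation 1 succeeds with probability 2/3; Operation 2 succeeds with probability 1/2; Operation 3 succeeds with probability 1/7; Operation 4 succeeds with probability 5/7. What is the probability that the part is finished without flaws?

The events are sequential, so multiply the conditional probabilities:
P = 2/3 × 1/2 × 1/7 × 5/7 = 10/294 = 5/147.

5/147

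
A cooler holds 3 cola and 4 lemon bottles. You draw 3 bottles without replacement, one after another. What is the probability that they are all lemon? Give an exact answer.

4/35

P(every draw is lemon) = 4/7 × 3/6 × 2/5 = 24/210 = 4/35.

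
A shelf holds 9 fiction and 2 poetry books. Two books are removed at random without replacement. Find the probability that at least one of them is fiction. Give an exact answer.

P(no fiction) = 2/11 × 1/10 = 2/110 = 1/55.
P(at least one) = 1 − 1/55 = 54/55.

54/55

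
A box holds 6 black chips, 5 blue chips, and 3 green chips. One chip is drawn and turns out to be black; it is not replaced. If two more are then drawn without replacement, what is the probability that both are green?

1/26

After the first draw, 3 of the remaining 13 chips are green.
P = 3/13 × 2/12 = 6/156 = 1/26.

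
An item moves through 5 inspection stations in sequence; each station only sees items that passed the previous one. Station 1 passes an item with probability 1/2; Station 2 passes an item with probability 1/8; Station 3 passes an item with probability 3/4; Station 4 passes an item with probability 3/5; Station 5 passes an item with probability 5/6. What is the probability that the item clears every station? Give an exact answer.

Multiplying along the chain,
P = 1/2 × 1/8 × 3/4 × 3/5 × 5/6 = 45/1920 = 3/128.

3/128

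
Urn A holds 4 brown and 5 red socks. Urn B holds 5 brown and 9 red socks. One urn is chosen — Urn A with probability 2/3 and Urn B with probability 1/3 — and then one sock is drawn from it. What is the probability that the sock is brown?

From Urn A: P(brown) = 4/9.
From Urn B: P(brown) = 5/14.
Total probability = (2/3)(4/9) + (1/3)(5/14) = 157/378.

157/378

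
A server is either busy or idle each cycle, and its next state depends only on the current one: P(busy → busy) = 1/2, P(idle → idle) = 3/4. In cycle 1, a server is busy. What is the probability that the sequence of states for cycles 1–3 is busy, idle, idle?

Cycle 1 is given. For each transition, use the conditional probability from the current state:
P(idle | busy) = 1/2; P(idle | idle) = 3/4.
P = 1/2 × 3/4 = 3/8.

3/8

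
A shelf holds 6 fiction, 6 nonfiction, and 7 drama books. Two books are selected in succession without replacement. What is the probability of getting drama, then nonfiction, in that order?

Each draw changes the counts, so multiply the conditional probabilities along the sequence:
P = 7/19 × 6/18 = 42/342 = 7/57.

7/57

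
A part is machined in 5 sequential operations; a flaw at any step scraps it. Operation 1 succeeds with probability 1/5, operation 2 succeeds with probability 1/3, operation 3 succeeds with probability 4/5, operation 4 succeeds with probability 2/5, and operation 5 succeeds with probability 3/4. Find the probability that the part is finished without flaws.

The events are sequential, so multiply the conditional probabilities:
P = 1/5 × 1/3 × 4/5 × 2/5 × 3/4 = 24/1500 = 2/125.

2/125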